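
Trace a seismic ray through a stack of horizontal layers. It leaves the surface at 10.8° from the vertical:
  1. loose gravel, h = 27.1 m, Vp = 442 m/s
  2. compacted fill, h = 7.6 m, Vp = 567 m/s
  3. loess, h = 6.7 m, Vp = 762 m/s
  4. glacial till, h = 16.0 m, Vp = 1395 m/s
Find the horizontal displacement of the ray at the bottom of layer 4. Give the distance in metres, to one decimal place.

Apply Snell's law at each interface; in layer i the horizontal offset is hᵢ·tan θᵢ.
Layer 1: θ = 10.80°; offset = 27.1·tan 10.80° = 5.170 m.
Layer 2: sin θ = 567·sin 10.8°/442 = 0.2404, θ = 13.91°; offset = 7.6·tan 13.91° = 1.882 m.
Layer 3: sin θ = 762·sin 10.8°/442 = 0.3230, θ = 18.85°; offset = 6.7·tan 18.85° = 2.287 m.
Layer 4: sin θ = 1395·sin 10.8°/442 = 0.5914, θ = 36.26°; offset = 16.0·tan 36.26° = 11.734 m.
Total horizontal offset = 21.073 m.

21.1 m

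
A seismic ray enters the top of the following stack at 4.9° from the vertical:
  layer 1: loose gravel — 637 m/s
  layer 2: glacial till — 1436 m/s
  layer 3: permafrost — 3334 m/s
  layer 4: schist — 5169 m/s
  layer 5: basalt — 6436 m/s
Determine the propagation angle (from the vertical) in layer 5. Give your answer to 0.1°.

Snell's law across each interface conserves sin θ / V, so sin θ_5 = V_5·sin θ₁/V₁.
sin θ_5 = 6436 × sin 4.9° / 637 = 0.8630.
θ_5 = arcsin 0.8630 = 59.66°.

59.7°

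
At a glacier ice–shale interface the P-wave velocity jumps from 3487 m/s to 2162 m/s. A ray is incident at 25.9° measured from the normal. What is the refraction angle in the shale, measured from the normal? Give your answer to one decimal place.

Snell's law: sin θ₂ = (V₂/V₁)·sin θ₁ = (2162/3487)·sin 25.9° = 0.2708.
θ₂ = arcsin 0.2708 = 15.71° from the normal.

15.7°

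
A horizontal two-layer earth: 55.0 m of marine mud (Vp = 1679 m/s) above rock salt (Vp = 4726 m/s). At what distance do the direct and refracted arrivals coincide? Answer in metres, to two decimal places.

159.48 m

θ_c = arcsin(1679/4726) = 20.81°, so cos θ_c = 0.9348 and tᵢ = 2h cos θ_c/V₁ = 0.0612 s.
At crossover x/V₁ = x/V₂ + tᵢ ⇒ x = tᵢ/(1/V₁ − 1/V₂) = 0.06124/(5.9559e-04 − 2.1160e-04) = 159.48 m.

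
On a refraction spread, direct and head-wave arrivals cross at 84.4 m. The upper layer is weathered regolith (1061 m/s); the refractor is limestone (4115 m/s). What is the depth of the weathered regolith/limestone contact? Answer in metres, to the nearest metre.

32 m

h = (x_cross/2)·√((V₂−V₁)/(V₂+V₁)).
(V₂−V₁)/(V₂+V₁) = (4115−1061)/(4115+1061) = 0.5900; √ = 0.7681.
h = (84.4/2)·0.7681 = 32.42 m.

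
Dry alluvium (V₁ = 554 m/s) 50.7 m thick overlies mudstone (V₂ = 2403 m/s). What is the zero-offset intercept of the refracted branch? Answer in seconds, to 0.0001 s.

θ_c = arcsin(V₁/V₂) = arcsin(554/2403) = 13.33°; cos θ_c = 0.9731.
tᵢ = 2h·cos θ_c / V₁ = 2·50.7·0.9731 / 554 = 0.17810 s.

0.1781 s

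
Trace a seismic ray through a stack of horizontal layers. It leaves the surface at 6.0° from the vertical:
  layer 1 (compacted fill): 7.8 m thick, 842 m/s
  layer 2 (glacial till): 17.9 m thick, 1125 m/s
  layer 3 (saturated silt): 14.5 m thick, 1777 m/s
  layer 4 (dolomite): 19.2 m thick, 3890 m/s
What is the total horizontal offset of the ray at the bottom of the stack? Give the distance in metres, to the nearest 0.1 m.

17.2 m

Apply Snell's law at each interface; in layer i the horizontal offset is hᵢ·tan θᵢ.
Layer 1: θ = 6.00°; offset = 7.8·tan 6.00° = 0.820 m.
Layer 2: sin θ = 1125·sin 6.0°/842 = 0.1397, θ = 8.03°; offset = 17.9·tan 8.03° = 2.525 m.
Layer 3: sin θ = 1777·sin 6.0°/842 = 0.2206, θ = 12.74°; offset = 14.5·tan 12.74° = 3.280 m.
Layer 4: sin θ = 3890·sin 6.0°/842 = 0.4829, θ = 28.88°; offset = 19.2·tan 28.88° = 10.589 m.
Total horizontal offset = 17.213 m.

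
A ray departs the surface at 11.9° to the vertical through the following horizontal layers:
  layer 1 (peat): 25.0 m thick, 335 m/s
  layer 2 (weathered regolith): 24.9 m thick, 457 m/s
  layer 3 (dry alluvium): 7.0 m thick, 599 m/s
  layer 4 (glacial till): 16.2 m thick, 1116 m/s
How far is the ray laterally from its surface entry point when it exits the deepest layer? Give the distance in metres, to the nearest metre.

p = sin θ₁/V₁ = sin 11.9°/335 = 6.1553e-04 s/m is conserved through the stack.
Layer 1: θ = 11.90°; offset = 25.0·tan 11.90° = 5.268 m.
Layer 2: sin θ = p·457 = 0.2813 → θ = 16.34°; offset = 24.9·tan 16.34° = 7.299 m.
Layer 3: sin θ = p·599 = 0.3687 → θ = 21.64°; offset = 7.0·tan 21.64° = 2.777 m.
Layer 4: sin θ = p·1116 = 0.6869 → θ = 43.39°; offset = 16.2·tan 43.39° = 15.313 m.
Σ offsets = 30.657 m.

31 m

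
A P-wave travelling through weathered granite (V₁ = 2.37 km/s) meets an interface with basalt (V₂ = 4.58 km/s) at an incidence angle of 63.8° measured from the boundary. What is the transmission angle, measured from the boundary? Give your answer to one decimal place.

31.4°

Convert to the normal: θ₁ = 90° − 63.8° = 26.2°.
Snell's law: sin θ₂ = (V₂/V₁)·sin θ₁ = (4.58/2.37)·sin 26.2° = 0.8532.
θ₂ = arcsin 0.8532 = 58.56° from the normal.
From the interface: 90° − 58.56° = 31.44°.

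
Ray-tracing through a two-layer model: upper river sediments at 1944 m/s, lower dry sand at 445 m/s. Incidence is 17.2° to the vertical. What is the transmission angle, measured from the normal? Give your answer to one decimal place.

Snell's law: sin θ₂ = (V₂/V₁)·sin θ₁ = (445/1944)·sin 17.2° = 0.0677.
θ₂ = sin⁻¹(0.0677) = 3.88° (from vertical).

3.9°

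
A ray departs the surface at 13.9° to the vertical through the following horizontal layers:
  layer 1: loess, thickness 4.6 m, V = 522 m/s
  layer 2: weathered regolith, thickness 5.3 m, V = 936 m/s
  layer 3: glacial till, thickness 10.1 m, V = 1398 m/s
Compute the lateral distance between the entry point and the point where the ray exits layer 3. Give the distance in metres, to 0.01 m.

Apply Snell's law at each interface; in layer i the horizontal offset is hᵢ·tan θᵢ.
Layer 1: θ = 13.90°; offset = 4.6·tan 13.90° = 1.1384 m.
Layer 2: sin θ = 936·sin 13.9°/522 = 0.4308, θ = 25.52°; offset = 5.3·tan 25.52° = 2.5297 m.
Layer 3: sin θ = 1398·sin 13.9°/522 = 0.6434, θ = 40.04°; offset = 10.1·tan 40.04° = 8.4880 m.
Summing the layer offsets gives 12.1561 m.

12.16 m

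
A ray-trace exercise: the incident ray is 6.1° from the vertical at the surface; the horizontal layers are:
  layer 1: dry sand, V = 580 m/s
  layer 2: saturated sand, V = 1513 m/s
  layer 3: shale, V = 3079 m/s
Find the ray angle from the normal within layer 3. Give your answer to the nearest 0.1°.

Snell's law across each interface conserves sin θ / V, so sin θ_3 = V_3·sin θ₁/V₁.
sin θ_3 = 3079 × sin 6.1° / 580 = 0.5641.
θ_3 = 34.34° from the vertical.

34.3°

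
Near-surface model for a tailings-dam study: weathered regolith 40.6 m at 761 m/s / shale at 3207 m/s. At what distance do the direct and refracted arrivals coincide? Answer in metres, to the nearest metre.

θ_c = arcsin(761/3207) = 13.73°, so cos θ_c = 0.9714 and tᵢ = 2h cos θ_c/V₁ = 0.1037 s.
At crossover x/V₁ = x/V₂ + tᵢ ⇒ x = tᵢ/(1/V₁ − 1/V₂) = 0.10365/(1.3141e-03 − 3.1182e-04) = 103.42 m.

103 m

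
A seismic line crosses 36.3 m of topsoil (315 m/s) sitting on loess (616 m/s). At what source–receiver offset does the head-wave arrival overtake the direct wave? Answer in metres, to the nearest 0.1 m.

127.7 m

x_cross = 2h·√((V₂+V₁)/(V₂−V₁)).
(V₂+V₁)/(V₂−V₁) = (616+315)/(616−315) = 3.0930; √ = 1.7587.
x_cross = 2·36.3·1.7587 = 127.68 m.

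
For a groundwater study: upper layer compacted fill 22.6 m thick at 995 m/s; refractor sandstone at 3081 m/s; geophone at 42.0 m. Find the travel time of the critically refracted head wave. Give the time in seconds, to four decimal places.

θ_c = arcsin(V₁/V₂) = arcsin(995/3081) = 18.84°, cos θ_c = 0.9464.
Intercept time tᵢ = 2h cos θ_c / V₁ = 2·22.6·0.9464/995 = 0.04299 s.
t = x/V₂ + tᵢ = 42.0/3081 + 0.04299 = 0.05662 s.

0.0566 s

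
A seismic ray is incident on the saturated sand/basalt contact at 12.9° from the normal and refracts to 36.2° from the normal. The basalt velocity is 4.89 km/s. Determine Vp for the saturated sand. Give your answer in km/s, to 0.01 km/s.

sin 12.9° = 0.2233; sin 36.2° = 0.5906.
V₁ = V₂·(sin θ₁/sin θ₂) = 4.89·(0.2233/0.5906) = 1.85 km/s.

1.85 km/s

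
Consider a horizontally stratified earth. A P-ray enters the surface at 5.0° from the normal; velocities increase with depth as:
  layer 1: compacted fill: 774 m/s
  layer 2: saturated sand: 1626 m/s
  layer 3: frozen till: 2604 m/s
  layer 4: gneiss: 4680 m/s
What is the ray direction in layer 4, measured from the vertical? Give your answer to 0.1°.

31.8°

Snell's law across each interface conserves sin θ / V, so sin θ_4 = V_4·sin θ₁/V₁.
sin θ_4 = 4680 × sin 5.0° / 774 = 0.5270.
θ_4 = arcsin 0.5270 = 31.80°.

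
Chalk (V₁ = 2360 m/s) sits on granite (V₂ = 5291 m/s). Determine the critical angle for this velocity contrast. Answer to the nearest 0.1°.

26.5°

At critical incidence the refracted ray runs along the interface (θ₂ = 90°), so sin θ_c = V₁/V₂.
θ_c = arcsin(2360/5291) = arcsin 0.4460 = 26.49°.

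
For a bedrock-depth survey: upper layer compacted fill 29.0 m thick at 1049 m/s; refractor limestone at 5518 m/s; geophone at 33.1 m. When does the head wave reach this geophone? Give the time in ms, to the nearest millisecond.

60 ms

t = x/V₂ + 2h·√(V₂²−V₁²)/(V₁V₂).
√(V₂²−V₁²) = √(5518²−1049²) = 5417.4 m/s; delay term = 2·29.0·5417.4/(1049·5518) = 0.05428 s.
t = 33.1/5518 + 0.05428 = 0.06028 s.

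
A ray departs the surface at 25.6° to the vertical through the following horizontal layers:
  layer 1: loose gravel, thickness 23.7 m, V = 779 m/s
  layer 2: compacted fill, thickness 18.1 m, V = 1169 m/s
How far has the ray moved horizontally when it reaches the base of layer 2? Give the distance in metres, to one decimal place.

Ray parameter p = sin 25.6° / 779 m/s = 5.5467e-04 s/m.
Layer 1: θ = 25.60°; offset = 23.7·tan 25.60° = 11.355 m.
Layer 2: sin θ = p·1169 = 0.6484 → θ = 40.42°; offset = 18.1·tan 40.42° = 15.416 m.
Summing the layer offsets gives 26.771 m.

26.8 m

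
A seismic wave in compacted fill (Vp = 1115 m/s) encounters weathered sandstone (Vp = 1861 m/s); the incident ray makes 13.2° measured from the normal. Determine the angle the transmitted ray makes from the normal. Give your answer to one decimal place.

sin θ₁/V₁ = sin θ₂/V₂ ⇒ sin θ₂ = 1861·sin 13.2°/1115 = 1861·0.2284/1115 = 0.3811.
θ₂ = sin⁻¹(0.3811) = 22.40° (from vertical).

22.4°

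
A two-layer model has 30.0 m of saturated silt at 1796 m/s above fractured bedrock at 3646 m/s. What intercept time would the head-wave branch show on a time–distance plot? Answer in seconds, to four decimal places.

tᵢ = 2h·√(V₂²−V₁²)/(V₁V₂).
√(V₂²−V₁²) = √(3646²−1796²) = 3173.0 m/s.
tᵢ = 2·30.0·3173.0/(1796·3646) = 0.02907 s.

0.0291 s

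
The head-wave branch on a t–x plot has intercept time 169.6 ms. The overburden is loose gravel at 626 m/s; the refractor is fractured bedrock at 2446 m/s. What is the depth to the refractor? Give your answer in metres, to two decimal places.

54.91 m

h = tᵢ·V₁·V₂ / (2·√(V₂²−V₁²)).
√(V₂²−V₁²) = √(2446² − 626²) = 2364.5 m/s.
h = 0.1696 s × 626 × 2446 / (2 × 2364.5) = 54.91 m.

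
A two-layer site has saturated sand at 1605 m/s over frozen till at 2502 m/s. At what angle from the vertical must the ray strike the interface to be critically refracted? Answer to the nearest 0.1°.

39.9°

At critical incidence the refracted ray runs along the interface (θ₂ = 90°), so sin θ_c = V₁/V₂.
θ_c = arcsin(1605/2502) = arcsin 0.6415 = 39.90°.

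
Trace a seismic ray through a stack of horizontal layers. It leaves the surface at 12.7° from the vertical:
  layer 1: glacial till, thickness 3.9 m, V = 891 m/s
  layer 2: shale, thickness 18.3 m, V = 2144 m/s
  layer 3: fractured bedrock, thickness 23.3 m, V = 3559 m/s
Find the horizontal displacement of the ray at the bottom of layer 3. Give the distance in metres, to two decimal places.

55.06 m

Apply Snell's law at each interface; in layer i the horizontal offset is hᵢ·tan θᵢ.
Layer 1: θ = 12.70°; offset = 3.9·tan 12.70° = 0.8789 m.
Layer 2: sin θ = 2144·sin 12.7°/891 = 0.5290, θ = 31.94°; offset = 18.3·tan 31.94° = 11.4079 m.
Layer 3: sin θ = 3559·sin 12.7°/891 = 0.8782, θ = 61.42°; offset = 23.3·tan 61.42° = 42.7710 m.
Σ offsets = 55.0578 m.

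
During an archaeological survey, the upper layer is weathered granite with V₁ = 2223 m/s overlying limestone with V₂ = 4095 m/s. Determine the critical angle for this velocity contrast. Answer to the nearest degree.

Critical incidence: sin θ_c = V₁/V₂ = 2223/4095 = 0.5429.
θ_c = arcsin 0.5429 = 32.88°.

33°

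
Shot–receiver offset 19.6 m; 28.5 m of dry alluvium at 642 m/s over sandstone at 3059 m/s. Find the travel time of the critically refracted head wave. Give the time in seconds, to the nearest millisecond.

0.093 s

θ_c = arcsin(V₁/V₂) = arcsin(642/3059) = 12.11°, cos θ_c = 0.9777.
Intercept time tᵢ = 2h cos θ_c / V₁ = 2·28.5·0.9777/642 = 0.08681 s.
t = x/V₂ + tᵢ = 19.6/3059 + 0.08681 = 0.09322 s.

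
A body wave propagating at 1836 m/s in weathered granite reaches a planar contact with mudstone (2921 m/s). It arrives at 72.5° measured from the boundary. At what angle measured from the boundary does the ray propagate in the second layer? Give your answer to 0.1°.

Convert to the normal: θ₁ = 90° − 72.5° = 17.5°.
Snell's law: sin θ₂ = (V₂/V₁)·sin θ₁ = (2921/1836)·sin 17.5° = 0.4784.
θ₂ = arcsin 0.4784 = 28.58° from the normal.
From the interface: 90° − 28.58° = 61.42°.

61.4°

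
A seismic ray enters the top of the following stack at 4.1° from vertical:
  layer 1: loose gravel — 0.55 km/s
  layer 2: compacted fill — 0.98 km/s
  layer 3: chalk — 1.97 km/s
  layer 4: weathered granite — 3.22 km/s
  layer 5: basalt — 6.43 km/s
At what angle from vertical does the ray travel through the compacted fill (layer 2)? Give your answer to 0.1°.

7.3°

Ray parameter p = sin 4.1° / 0.55 = 1.3000e-01 s/km.
sin θ_2 = p·V_2 = 1.3000e-01 × 0.98 = 0.1274.
θ_2 = arcsin 0.1274 = 7.32°.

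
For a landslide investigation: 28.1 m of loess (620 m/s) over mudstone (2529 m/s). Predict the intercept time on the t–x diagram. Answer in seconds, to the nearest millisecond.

0.088 s

θ_c = arcsin(V₁/V₂) = arcsin(620/2529) = 14.19°; cos θ_c = 0.9695.
tᵢ = 2h·cos θ_c / V₁ = 2·28.1·0.9695 / 620 = 0.08788 s.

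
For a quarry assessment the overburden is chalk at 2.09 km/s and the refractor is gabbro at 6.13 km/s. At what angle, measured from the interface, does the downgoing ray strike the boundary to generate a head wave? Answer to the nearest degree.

Critical incidence: sin θ_c = V₁/V₂ = 2.09/6.13 = 0.3409.
θ_c = arcsin 0.3409 = 19.93°.
Measured from the interface: 90° − 19.93° = 70.07°.

70°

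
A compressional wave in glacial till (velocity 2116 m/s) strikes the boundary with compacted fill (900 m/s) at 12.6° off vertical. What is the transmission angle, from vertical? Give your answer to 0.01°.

5.32°

Snell's law: sin θ₂ = (V₂/V₁)·sin θ₁ = (900/2116)·sin 12.6° = 0.0928.
θ₂ = arcsin 0.0928 = 5.32° from the normal.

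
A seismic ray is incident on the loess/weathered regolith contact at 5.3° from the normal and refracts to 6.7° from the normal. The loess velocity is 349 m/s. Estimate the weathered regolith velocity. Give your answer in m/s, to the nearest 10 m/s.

440 m/s

sin 5.3° = 0.0924; sin 6.7° = 0.1167.
V₂ = V₁·(sin θ₂/sin θ₁) = 349·(0.1167/0.0924) = 440.81 m/s.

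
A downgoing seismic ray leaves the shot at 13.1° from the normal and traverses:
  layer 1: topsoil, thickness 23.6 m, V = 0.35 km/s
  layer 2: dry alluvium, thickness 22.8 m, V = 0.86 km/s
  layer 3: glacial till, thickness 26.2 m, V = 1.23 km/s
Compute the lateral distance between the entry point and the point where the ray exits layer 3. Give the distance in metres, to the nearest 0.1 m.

Apply Snell's law at each interface; in layer i the horizontal offset is hᵢ·tan θᵢ.
Layer 1: θ = 13.10°; offset = 23.6·tan 13.10° = 5.492 m.
Layer 2: sin θ = 0.86·sin 13.1°/0.35 = 0.5569, θ = 33.84°; offset = 22.8·tan 33.84° = 15.288 m.
Layer 3: sin θ = 1.23·sin 13.1°/0.35 = 0.7965, θ = 52.80°; offset = 26.2·tan 52.80° = 34.516 m.
Summing the layer offsets gives 55.296 m.

55.3 m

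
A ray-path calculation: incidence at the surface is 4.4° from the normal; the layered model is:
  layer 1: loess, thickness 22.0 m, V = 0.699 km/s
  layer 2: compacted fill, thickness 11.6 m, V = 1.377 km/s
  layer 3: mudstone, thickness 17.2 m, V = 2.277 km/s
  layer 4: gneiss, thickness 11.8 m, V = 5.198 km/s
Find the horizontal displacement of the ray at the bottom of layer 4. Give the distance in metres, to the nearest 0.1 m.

p = sin θ₁/V₁ = sin 4.4°/0.699 = 1.0976e-01 s/km is conserved through the stack.
Layer 1: θ = 4.40°; offset = 22.0·tan 4.40° = 1.693 m.
Layer 2: sin θ = p·1.377 = 0.1511 → θ = 8.69°; offset = 11.6·tan 8.69° = 1.774 m.
Layer 3: sin θ = p·2.277 = 0.2499 → θ = 14.47°; offset = 17.2·tan 14.47° = 4.439 m.
Layer 4: sin θ = p·5.198 = 0.5705 → θ = 34.79°; offset = 11.8·tan 34.79° = 8.197 m.
Total horizontal offset = 16.103 m.

16.1 m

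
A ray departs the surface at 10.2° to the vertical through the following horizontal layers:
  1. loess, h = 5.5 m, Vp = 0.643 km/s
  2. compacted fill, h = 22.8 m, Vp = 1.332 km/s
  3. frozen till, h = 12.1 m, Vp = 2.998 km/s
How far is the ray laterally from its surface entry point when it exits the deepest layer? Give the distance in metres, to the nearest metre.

p = sin θ₁/V₁ = sin 10.2°/0.643 = 2.7540e-01 s/km is conserved through the stack.
Layer 1: θ = 10.20°; offset = 5.5·tan 10.20° = 0.990 m.
Layer 2: sin θ = p·1.332 = 0.3668 → θ = 21.52°; offset = 22.8·tan 21.52° = 8.991 m.
Layer 3: sin θ = p·2.998 = 0.8257 → θ = 55.66°; offset = 12.1·tan 55.66° = 17.708 m.
Summing the layer offsets gives 27.689 m.

28 m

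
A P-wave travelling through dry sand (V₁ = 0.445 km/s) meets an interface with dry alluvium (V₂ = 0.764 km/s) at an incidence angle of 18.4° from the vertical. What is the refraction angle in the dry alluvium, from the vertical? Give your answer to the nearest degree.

Snell's law: sin θ₂ = (V₂/V₁)·sin θ₁ = (0.764/0.445)·sin 18.4° = 0.5419.
θ₂ = sin⁻¹(0.5419) = 32.81° (from vertical).

33°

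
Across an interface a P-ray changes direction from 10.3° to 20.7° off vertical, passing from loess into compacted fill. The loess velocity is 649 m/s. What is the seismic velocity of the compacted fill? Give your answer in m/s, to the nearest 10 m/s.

1280 m/s

Snell's law: sin 10.3°/V₁ = sin 20.7°/V₂.
V₂ = V₁·sin 20.7°/sin 10.3° = 649 × 1.9769 = 1283.01 m/s.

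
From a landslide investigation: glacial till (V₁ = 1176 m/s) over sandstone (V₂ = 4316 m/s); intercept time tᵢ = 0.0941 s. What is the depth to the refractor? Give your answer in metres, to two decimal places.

57.51 m

θ_c = arcsin(1176/4316) = 15.81°; cos θ_c = 0.9622.
tᵢ = 2h cos θ_c/V₁ ⇒ h = tᵢ·V₁/(2 cos θ_c) = 0.0941·1176/(2·0.9622) = 57.51 m.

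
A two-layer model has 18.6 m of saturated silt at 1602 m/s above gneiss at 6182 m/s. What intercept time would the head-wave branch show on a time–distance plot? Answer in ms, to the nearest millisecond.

θ_c = arcsin(V₁/V₂) = arcsin(1602/6182) = 15.02°; cos θ_c = 0.9658.
tᵢ = 2h·cos θ_c / V₁ = 2·18.6·0.9658 / 1602 = 0.02243 s.

22 ms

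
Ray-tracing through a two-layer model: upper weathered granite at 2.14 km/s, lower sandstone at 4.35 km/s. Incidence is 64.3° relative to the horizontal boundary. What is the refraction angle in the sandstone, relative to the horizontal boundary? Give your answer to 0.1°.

Angle from the normal: 90° − 64.3° = 25.7°.
Snell's law: sin θ₂ = (V₂/V₁)·sin θ₁ = (4.35/2.14)·sin 25.7° = 0.8815.
θ₂ = arcsin 0.8815 = 61.82° from the normal.
From the interface: 90° − 61.82° = 28.18°.

28.2°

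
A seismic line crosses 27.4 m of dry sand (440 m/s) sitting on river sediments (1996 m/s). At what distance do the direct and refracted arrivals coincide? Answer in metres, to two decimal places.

x_cross = 2h·√((V₂+V₁)/(V₂−V₁)).
(V₂+V₁)/(V₂−V₁) = (1996+440)/(1996−440) = 1.5656; √ = 1.2512.
x_cross = 2·27.4·1.2512 = 68.57 m.

68.57 m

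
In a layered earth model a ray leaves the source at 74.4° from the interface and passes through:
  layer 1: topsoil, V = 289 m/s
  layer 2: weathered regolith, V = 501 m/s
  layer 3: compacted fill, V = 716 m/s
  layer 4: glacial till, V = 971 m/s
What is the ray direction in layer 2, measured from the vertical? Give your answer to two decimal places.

27.79°

From the normal: θ₁ = 90° − 74.4° = 15.6°.
Ray parameter p = sin 15.6° / 289 = 9.3052e-04 s/m.
sin θ_2 = p·V_2 = 9.3052e-04 × 501 = 0.4662.
θ_2 = arcsin 0.4662 = 27.79°.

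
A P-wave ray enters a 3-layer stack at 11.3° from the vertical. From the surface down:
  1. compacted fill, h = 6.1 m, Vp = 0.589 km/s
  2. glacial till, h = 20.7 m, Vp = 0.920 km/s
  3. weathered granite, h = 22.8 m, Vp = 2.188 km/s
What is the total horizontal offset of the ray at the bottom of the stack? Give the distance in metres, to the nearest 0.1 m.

p = sin θ₁/V₁ = sin 11.3°/0.589 = 3.3268e-01 s/km is conserved through the stack.
Layer 1: θ = 11.30°; offset = 6.1·tan 11.30° = 1.219 m.
Layer 2: sin θ = p·0.920 = 0.3061 → θ = 17.82°; offset = 20.7·tan 17.82° = 6.655 m.
Layer 3: sin θ = p·2.188 = 0.7279 → θ = 46.71°; offset = 22.8·tan 46.71° = 24.203 m.
Total horizontal offset = 32.077 m.

32.1 m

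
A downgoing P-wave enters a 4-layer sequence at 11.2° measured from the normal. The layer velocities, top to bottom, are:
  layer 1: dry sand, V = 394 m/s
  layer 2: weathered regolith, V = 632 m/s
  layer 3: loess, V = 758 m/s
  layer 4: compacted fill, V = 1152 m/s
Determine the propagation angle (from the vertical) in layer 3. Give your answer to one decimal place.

Ray parameter p = sin 11.2° / 394 = 4.9298e-04 s/m.
sin θ_3 = p·V_3 = 4.9298e-04 × 758 = 0.3737.
θ_3 = arcsin 0.3737 = 21.94°.

21.9°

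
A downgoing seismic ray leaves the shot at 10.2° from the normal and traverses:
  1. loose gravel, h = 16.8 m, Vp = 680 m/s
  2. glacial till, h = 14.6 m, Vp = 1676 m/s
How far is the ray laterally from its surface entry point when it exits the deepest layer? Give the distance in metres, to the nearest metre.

10 m

p = sin θ₁/V₁ = sin 10.2°/680 = 2.6042e-04 s/m is conserved through the stack.
Layer 1: θ = 10.20°; offset = 16.8·tan 10.20° = 3.023 m.
Layer 2: sin θ = p·1676 = 0.4365 → θ = 25.88°; offset = 14.6·tan 25.88° = 7.083 m.
Total horizontal offset = 10.105 m.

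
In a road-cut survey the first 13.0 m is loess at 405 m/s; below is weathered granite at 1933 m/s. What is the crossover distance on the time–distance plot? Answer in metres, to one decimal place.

32.2 m

x_cross = 2h·√((V₂+V₁)/(V₂−V₁)).
(V₂+V₁)/(V₂−V₁) = (1933+405)/(1933−405) = 1.5301; √ = 1.2370.
x_cross = 2·13.0·1.2370 = 32.16 m.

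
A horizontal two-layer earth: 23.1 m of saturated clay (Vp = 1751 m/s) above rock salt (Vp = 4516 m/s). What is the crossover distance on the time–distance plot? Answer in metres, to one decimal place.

x_cross = 2h·√((V₂+V₁)/(V₂−V₁)).
(V₂+V₁)/(V₂−V₁) = (4516+1751)/(4516−1751) = 2.2665; √ = 1.5055.
x_cross = 2·23.1·1.5055 = 69.55 m.

69.6 m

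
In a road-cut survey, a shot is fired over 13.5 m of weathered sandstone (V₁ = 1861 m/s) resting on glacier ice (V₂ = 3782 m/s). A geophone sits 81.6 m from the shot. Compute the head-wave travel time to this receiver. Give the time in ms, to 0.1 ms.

θ_c = arcsin(V₁/V₂) = arcsin(1861/3782) = 29.48°, cos θ_c = 0.8706.
Intercept time tᵢ = 2h cos θ_c / V₁ = 2·13.5·0.8706/1861 = 0.01263 s.
t = x/V₂ + tᵢ = 81.6/3782 + 0.01263 = 0.03421 s.

34.2 ms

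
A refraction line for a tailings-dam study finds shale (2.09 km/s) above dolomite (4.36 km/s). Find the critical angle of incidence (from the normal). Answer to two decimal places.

28.64°

Critical incidence: sin θ_c = V₁/V₂ = 2.09/4.36 = 0.4794.
θ_c = arcsin 0.4794 = 28.64°.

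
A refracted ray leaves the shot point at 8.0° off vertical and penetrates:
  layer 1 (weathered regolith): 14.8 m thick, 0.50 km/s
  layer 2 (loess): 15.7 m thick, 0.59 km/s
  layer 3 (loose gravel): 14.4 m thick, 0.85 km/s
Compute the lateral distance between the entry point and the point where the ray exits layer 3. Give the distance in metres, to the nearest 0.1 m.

Apply Snell's law at each interface; in layer i the horizontal offset is hᵢ·tan θᵢ.
Layer 1: θ = 8.00°; offset = 14.8·tan 8.00° = 2.080 m.
Layer 2: sin θ = 0.59·sin 8.0°/0.50 = 0.1642, θ = 9.45°; offset = 15.7·tan 9.45° = 2.614 m.
Layer 3: sin θ = 0.85·sin 8.0°/0.50 = 0.2366, θ = 13.69°; offset = 14.4·tan 13.69° = 3.507 m.
Σ offsets = 8.200 m.

8.2 m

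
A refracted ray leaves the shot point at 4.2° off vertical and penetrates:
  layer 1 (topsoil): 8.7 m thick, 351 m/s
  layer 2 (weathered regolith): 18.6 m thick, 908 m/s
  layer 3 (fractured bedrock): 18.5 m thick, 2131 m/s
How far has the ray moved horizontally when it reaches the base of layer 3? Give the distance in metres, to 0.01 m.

Ray parameter p = sin 4.2° / 351 m/s = 2.0866e-04 s/m.
Layer 1: θ = 4.20°; offset = 8.7·tan 4.20° = 0.6389 m.
Layer 2: sin θ = p·908 = 0.1895 → θ = 10.92°; offset = 18.6·tan 10.92° = 3.5889 m.
Layer 3: sin θ = p·2131 = 0.4446 → θ = 26.40°; offset = 18.5·tan 26.40° = 9.1837 m.
Total horizontal offset = 13.4116 m.

13.41 m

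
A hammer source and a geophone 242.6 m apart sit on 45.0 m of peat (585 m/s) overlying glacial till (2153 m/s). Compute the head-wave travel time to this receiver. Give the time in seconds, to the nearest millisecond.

θ_c = arcsin(V₁/V₂) = arcsin(585/2153) = 15.77°, cos θ_c = 0.9624.
Intercept time tᵢ = 2h cos θ_c / V₁ = 2·45.0·0.9624/585 = 0.14806 s.
t = x/V₂ + tᵢ = 242.6/2153 + 0.14806 = 0.26074 s.

0.261 s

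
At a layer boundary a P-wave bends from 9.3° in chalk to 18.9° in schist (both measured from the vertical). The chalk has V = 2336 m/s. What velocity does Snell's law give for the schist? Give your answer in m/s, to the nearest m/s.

sin 9.3° = 0.1616; sin 18.9° = 0.3239.
V₂ = V₁·(sin θ₂/sin θ₁) = 2336·(0.3239/0.1616) = 4682.26 m/s.

4682 m/s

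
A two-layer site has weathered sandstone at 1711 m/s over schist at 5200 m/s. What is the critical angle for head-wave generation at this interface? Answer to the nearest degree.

19°

Critical incidence: sin θ_c = V₁/V₂ = 1711/5200 = 0.3290.
θ_c = arcsin 0.3290 = 19.21°.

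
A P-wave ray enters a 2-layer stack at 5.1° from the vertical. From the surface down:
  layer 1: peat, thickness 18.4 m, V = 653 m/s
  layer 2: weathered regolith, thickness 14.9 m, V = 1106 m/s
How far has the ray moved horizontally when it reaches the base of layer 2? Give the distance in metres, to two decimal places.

Ray parameter p = sin 5.1° / 653 m/s = 1.3613e-04 s/m.
Layer 1: θ = 5.10°; offset = 18.4·tan 5.10° = 1.6422 m.
Layer 2: sin θ = p·1106 = 0.1506 → θ = 8.66°; offset = 14.9·tan 8.66° = 2.2692 m.
Σ offsets = 3.9114 m.

3.91 m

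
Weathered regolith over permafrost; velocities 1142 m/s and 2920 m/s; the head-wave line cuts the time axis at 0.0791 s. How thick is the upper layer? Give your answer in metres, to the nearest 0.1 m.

49.1 m

h = tᵢ·V₁·V₂ / (2·√(V₂²−V₁²)).
√(V₂²−V₁²) = √(2920² − 1142²) = 2687.4 m/s.
h = 0.0791 s × 1142 × 2920 / (2 × 2687.4) = 49.07 m.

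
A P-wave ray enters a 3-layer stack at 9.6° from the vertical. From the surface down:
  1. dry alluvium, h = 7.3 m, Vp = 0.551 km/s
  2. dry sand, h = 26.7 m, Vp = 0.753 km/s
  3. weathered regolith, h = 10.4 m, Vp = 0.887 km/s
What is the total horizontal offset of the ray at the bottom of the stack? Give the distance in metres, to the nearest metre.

10 m

Apply Snell's law at each interface; in layer i the horizontal offset is hᵢ·tan θᵢ.
Layer 1: θ = 9.60°; offset = 7.3·tan 9.60° = 1.235 m.
Layer 2: sin θ = 0.753·sin 9.6°/0.551 = 0.2279, θ = 13.17°; offset = 26.7·tan 13.17° = 6.250 m.
Layer 3: sin θ = 0.887·sin 9.6°/0.551 = 0.2685, θ = 15.57°; offset = 10.4·tan 15.57° = 2.898 m.
Summing the layer offsets gives 10.383 m.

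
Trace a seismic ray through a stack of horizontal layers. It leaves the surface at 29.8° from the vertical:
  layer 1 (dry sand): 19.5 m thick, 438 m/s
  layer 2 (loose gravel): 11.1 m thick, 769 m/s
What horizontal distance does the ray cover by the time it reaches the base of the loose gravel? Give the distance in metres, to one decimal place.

p = sin θ₁/V₁ = sin 29.8°/438 = 1.1346e-03 s/m is conserved through the stack.
Layer 1: θ = 29.80°; offset = 19.5·tan 29.80° = 11.168 m.
Layer 2: sin θ = p·769 = 0.8725 → θ = 60.76°; offset = 11.1·tan 60.76° = 19.825 m.
Summing the layer offsets gives 30.993 m.

31.0 m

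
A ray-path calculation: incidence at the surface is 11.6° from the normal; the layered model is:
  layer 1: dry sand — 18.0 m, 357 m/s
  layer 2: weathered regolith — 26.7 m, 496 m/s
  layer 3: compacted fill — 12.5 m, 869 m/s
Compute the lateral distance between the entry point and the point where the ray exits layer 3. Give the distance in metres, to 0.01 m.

p = sin θ₁/V₁ = sin 11.6°/357 = 5.6324e-04 s/m is conserved through the stack.
Layer 1: θ = 11.60°; offset = 18.0·tan 11.60° = 3.6949 m.
Layer 2: sin θ = p·496 = 0.2794 → θ = 16.22°; offset = 26.7·tan 16.22° = 7.7685 m.
Layer 3: sin θ = p·869 = 0.4895 → θ = 29.31°; offset = 12.5·tan 29.31° = 7.0161 m.
Σ offsets = 18.4794 m.

18.48 m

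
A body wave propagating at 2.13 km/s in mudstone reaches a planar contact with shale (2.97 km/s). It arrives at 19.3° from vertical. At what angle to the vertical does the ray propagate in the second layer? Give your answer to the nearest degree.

27°

sin θ₁/V₁ = sin θ₂/V₂ ⇒ sin θ₂ = 2.97·sin 19.3°/2.13 = 2.97·0.3305/2.13 = 0.4609.
θ₂ = arcsin 0.4609 = 27.44° from the normal.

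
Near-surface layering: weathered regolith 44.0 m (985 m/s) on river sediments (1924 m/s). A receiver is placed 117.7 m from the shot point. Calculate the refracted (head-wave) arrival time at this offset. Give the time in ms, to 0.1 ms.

137.9 ms

θ_c = arcsin(V₁/V₂) = arcsin(985/1924) = 30.79°, cos θ_c = 0.8590.
Intercept time tᵢ = 2h cos θ_c / V₁ = 2·44.0·0.8590/985 = 0.07674 s.
t = x/V₂ + tᵢ = 117.7/1924 + 0.07674 = 0.13792 s.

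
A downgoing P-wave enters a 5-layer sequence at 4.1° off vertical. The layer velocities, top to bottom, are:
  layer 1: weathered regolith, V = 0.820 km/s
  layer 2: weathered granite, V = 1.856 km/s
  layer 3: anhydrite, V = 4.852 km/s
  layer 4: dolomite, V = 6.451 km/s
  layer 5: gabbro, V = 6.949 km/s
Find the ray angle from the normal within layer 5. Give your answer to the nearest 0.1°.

37.3°

Ray parameter p = sin 4.1° / 0.820 = 8.7192e-02 s/km.
sin θ_5 = p·V_5 = 8.7192e-02 × 6.949 = 0.6059.
θ_5 = arcsin 0.6059 = 37.29°.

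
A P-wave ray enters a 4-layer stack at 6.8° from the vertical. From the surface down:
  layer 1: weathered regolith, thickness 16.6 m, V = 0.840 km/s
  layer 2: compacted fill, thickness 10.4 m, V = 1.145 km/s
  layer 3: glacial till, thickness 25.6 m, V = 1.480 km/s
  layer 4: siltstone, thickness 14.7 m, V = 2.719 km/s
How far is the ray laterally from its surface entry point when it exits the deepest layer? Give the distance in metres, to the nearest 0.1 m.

Apply Snell's law at each interface; in layer i the horizontal offset is hᵢ·tan θᵢ.
Layer 1: θ = 6.80°; offset = 16.6·tan 6.80° = 1.979 m.
Layer 2: sin θ = 1.145·sin 6.8°/0.840 = 0.1614, θ = 9.29°; offset = 10.4·tan 9.29° = 1.701 m.
Layer 3: sin θ = 1.480·sin 6.8°/0.840 = 0.2086, θ = 12.04°; offset = 25.6·tan 12.04° = 5.461 m.
Layer 4: sin θ = 2.719·sin 6.8°/0.840 = 0.3833, θ = 22.54°; offset = 14.7·tan 22.54° = 6.100 m.
Summing the layer offsets gives 15.241 m.

15.2 m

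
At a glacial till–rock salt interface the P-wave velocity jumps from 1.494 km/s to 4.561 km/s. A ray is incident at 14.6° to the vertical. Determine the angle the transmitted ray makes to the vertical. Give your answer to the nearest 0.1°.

sin θ₁/V₁ = sin θ₂/V₂ ⇒ sin θ₂ = 4.561·sin 14.6°/1.494 = 4.561·0.2521/1.494 = 0.7695.
θ₂ = arcsin 0.7695 = 50.31° from the normal.

50.3°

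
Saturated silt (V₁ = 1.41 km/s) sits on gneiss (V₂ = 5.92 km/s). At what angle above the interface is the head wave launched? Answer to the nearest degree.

76°

At critical incidence the refracted ray runs along the interface (θ₂ = 90°), so sin θ_c = V₁/V₂.
θ_c = arcsin(1.41/5.92) = arcsin 0.2382 = 13.78°.
Measured from the interface: 90° − 13.78° = 76.22°.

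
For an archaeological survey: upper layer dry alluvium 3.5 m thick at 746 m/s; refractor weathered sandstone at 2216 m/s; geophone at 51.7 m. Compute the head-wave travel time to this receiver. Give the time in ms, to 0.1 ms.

32.2 ms

t = x/V₂ + 2h·√(V₂²−V₁²)/(V₁V₂).
√(V₂²−V₁²) = √(2216²−746²) = 2086.7 m/s; delay term = 2·3.5·2086.7/(746·2216) = 0.00884 s.
t = 51.7/2216 + 0.00884 = 0.03217 s.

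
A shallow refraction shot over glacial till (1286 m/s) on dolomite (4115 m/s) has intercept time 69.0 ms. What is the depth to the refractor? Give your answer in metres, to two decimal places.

h = tᵢ·V₁·V₂ / (2·√(V₂²−V₁²)).
√(V₂²−V₁²) = √(4115² − 1286²) = 3908.9 m/s.
h = 0.069 s × 1286 × 4115 / (2 × 3908.9) = 46.71 m.

46.71 m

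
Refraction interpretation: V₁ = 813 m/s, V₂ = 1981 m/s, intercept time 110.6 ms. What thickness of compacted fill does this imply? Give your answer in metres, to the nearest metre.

49 m

h = tᵢ·V₁·V₂ / (2·√(V₂²−V₁²)).
√(V₂²−V₁²) = √(1981² − 813²) = 1806.5 m/s.
h = 0.1106 s × 813 × 1981 / (2 × 1806.5) = 49.30 m.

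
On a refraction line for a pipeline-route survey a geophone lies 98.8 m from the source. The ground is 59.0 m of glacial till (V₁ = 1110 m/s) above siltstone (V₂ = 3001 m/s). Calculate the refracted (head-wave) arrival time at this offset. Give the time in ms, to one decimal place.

t = x/V₂ + 2h·√(V₂²−V₁²)/(V₁V₂).
√(V₂²−V₁²) = √(3001²−1110²) = 2788.2 m/s; delay term = 2·59.0·2788.2/(1110·3001) = 0.09877 s.
t = 98.8/3001 + 0.09877 = 0.13169 s.

131.7 ms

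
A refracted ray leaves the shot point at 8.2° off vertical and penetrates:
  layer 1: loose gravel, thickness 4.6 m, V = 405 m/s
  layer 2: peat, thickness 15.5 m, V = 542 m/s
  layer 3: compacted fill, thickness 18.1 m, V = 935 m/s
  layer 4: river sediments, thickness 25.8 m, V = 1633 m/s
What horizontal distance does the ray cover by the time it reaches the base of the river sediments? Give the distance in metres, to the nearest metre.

28 m

Ray parameter p = sin 8.2° / 405 m/s = 3.5217e-04 s/m.
Layer 1: θ = 8.20°; offset = 4.6·tan 8.20° = 0.663 m.
Layer 2: sin θ = p·542 = 0.1909 → θ = 11.00°; offset = 15.5·tan 11.00° = 3.014 m.
Layer 3: sin θ = p·935 = 0.3293 → θ = 19.23°; offset = 18.1·tan 19.23° = 6.312 m.
Layer 4: sin θ = p·1633 = 0.5751 → θ = 35.11°; offset = 25.8·tan 35.11° = 18.137 m.
Summing the layer offsets gives 28.126 m.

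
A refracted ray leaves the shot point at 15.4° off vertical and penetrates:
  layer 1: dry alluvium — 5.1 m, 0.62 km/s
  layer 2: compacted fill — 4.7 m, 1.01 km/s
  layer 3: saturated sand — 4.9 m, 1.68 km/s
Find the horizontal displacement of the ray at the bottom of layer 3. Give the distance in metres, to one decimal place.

8.7 m

Apply Snell's law at each interface; in layer i the horizontal offset is hᵢ·tan θᵢ.
Layer 1: θ = 15.40°; offset = 5.1·tan 15.40° = 1.405 m.
Layer 2: sin θ = 1.01·sin 15.4°/0.62 = 0.4326, θ = 25.63°; offset = 4.7·tan 25.63° = 2.255 m.
Layer 3: sin θ = 1.68·sin 15.4°/0.62 = 0.7196, θ = 46.02°; offset = 4.9·tan 46.02° = 5.077 m.
Σ offsets = 8.737 m.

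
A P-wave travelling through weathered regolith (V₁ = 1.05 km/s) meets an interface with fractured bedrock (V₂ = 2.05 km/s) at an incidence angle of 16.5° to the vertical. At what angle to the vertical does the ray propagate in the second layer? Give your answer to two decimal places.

33.68°

Snell's law: sin θ₂ = (V₂/V₁)·sin θ₁ = (2.05/1.05)·sin 16.5° = 0.5545.
θ₂ = sin⁻¹(0.5545) = 33.68° (from vertical).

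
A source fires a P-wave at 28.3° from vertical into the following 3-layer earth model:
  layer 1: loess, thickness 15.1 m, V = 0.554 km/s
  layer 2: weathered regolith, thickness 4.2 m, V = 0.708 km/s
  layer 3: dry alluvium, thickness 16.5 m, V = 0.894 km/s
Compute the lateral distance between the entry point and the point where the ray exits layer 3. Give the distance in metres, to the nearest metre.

Apply Snell's law at each interface; in layer i the horizontal offset is hᵢ·tan θᵢ.
Layer 1: θ = 28.30°; offset = 15.1·tan 28.30° = 8.131 m.
Layer 2: sin θ = 0.708·sin 28.3°/0.554 = 0.6059, θ = 37.29°; offset = 4.2·tan 37.29° = 3.199 m.
Layer 3: sin θ = 0.894·sin 28.3°/0.554 = 0.7650, θ = 49.91°; offset = 16.5·tan 49.91° = 19.602 m.
Σ offsets = 30.931 m.

31 m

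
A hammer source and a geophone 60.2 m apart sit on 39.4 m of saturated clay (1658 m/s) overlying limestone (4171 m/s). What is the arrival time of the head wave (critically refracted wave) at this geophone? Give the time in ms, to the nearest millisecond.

θ_c = arcsin(V₁/V₂) = arcsin(1658/4171) = 23.42°, cos θ_c = 0.9176.
Intercept time tᵢ = 2h cos θ_c / V₁ = 2·39.4·0.9176/1658 = 0.04361 s.
t = x/V₂ + tᵢ = 60.2/4171 + 0.04361 = 0.05804 s.

58 ms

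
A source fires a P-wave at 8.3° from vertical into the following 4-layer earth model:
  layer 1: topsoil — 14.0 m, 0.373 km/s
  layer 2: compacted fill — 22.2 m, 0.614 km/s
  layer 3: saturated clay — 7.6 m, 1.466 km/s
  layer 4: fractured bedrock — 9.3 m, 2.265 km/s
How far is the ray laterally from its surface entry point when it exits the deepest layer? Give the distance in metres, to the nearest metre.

30 m

Apply Snell's law at each interface; in layer i the horizontal offset is hᵢ·tan θᵢ.
Layer 1: θ = 8.30°; offset = 14.0·tan 8.30° = 2.042 m.
Layer 2: sin θ = 0.614·sin 8.3°/0.373 = 0.2376, θ = 13.75°; offset = 22.2·tan 13.75° = 5.431 m.
Layer 3: sin θ = 1.466·sin 8.3°/0.373 = 0.5674, θ = 34.57°; offset = 7.6·tan 34.57° = 5.236 m.
Layer 4: sin θ = 2.265·sin 8.3°/0.373 = 0.8766, θ = 61.23°; offset = 9.3·tan 61.23° = 16.940 m.
Σ offsets = 29.650 m.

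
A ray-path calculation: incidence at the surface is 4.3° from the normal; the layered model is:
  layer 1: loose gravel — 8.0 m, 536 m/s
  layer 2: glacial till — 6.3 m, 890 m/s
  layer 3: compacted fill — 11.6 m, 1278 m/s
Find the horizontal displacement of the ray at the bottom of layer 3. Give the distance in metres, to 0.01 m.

p = sin θ₁/V₁ = sin 4.3°/536 = 1.3989e-04 s/m is conserved through the stack.
Layer 1: θ = 4.30°; offset = 8.0·tan 4.30° = 0.6015 m.
Layer 2: sin θ = p·890 = 0.1245 → θ = 7.15°; offset = 6.3·tan 7.15° = 0.7905 m.
Layer 3: sin θ = p·1278 = 0.1788 → θ = 10.30°; offset = 11.6·tan 10.30° = 2.1077 m.
Σ offsets = 3.4997 m.

3.50 m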